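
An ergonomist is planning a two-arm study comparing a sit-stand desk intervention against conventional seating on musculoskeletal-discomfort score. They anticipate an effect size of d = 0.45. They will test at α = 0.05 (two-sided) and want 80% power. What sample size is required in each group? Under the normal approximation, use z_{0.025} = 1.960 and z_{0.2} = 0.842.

For two independent groups with equal n: n = 2·((z_{α/2} + z_β) / d)².
z_{α/2} + z_β = 1.960 + 0.842 = 2.802.
n = 2 × (2.802 / 0.45)² = 2 × 6.227² = 2 × 38.77 = 77.5.
Round up to the next whole participant.

n = 78 per group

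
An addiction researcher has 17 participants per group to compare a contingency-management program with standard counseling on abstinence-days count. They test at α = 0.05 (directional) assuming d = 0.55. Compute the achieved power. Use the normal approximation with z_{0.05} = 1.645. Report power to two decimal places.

For two equal groups, power = Φ(d·√(n/2) − z_{α}).
d·√(n/2) = 0.55 × √(17/2) = 0.55 × 2.915 = 1.604.
z_β = 1.604 − 1.645 = -0.041.
Power = Φ(-0.041) = 0.483.

power ≈ 0.48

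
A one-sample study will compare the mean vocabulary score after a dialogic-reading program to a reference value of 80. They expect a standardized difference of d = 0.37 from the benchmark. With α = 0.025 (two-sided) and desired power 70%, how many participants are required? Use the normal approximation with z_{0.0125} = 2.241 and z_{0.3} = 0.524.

n = 56

For a one-sample test: n = ((z_{α/2} + z_β) / d)².
z_{α/2} + z_β = 2.241 + 0.524 = 2.765.
n = (2.765 / 0.37)² = 7.473² = 55.85.
Round up.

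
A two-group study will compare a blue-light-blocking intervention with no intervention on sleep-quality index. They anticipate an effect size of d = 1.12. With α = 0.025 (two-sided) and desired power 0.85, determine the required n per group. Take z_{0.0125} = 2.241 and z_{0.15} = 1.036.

For two independent groups with equal n: n = 2·((z_{α/2} + z_β) / d)².
z_{α/2} + z_β = 2.241 + 1.036 = 3.277.
n = 2 × (3.277 / 1.12)² = 2 × 2.926² = 2 × 8.56 = 17.1.
Round up to the next whole participant.

n = 18 per group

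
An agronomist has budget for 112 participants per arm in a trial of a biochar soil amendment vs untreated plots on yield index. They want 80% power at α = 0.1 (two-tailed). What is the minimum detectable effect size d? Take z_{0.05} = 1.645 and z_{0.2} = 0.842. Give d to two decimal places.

d_min ≈ 0.33

For two independent groups of n = 112 each: d_min = (z_{α/2} + z_β)·√(2/n).
z-sum = 1.645 + 0.842 = 2.487.
d_min = 2.487 × √(2/112) = 2.487 × 0.1336 = 0.332.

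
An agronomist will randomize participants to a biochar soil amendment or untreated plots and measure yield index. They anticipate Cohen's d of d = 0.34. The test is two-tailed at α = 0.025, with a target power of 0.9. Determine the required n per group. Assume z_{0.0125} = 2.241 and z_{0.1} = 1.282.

For two independent groups with equal n: n = 2·((z_{α/2} + z_β) / d)².
z_{α/2} + z_β = 2.241 + 1.282 = 3.523.
n = 2 × (3.523 / 0.34)² = 2 × 10.362² = 2 × 107.37 = 214.7.
Round up to the next whole participant.

n = 215 per group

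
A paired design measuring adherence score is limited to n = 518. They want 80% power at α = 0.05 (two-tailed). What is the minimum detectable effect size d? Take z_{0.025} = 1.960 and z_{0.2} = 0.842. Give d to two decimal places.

For a single sample (or paired design) of n = 518: d_min = (z_{α/2} + z_β)/√n.
z-sum = 1.960 + 0.842 = 2.802.
d_min = 2.802 / √518 = 2.802 / 22.760 = 0.123.

d_min ≈ 0.12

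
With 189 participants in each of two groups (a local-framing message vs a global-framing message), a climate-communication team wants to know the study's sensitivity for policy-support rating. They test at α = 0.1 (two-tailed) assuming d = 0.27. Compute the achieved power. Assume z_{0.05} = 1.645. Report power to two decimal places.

For two equal groups, power = Φ(d·√(n/2) − z_{α/2}).
d·√(n/2) = 0.27 × √(189/2) = 0.27 × 9.721 = 2.625.
z_β = 2.625 − 1.645 = 0.980.
Power = Φ(0.980) = 0.836.

power ≈ 0.84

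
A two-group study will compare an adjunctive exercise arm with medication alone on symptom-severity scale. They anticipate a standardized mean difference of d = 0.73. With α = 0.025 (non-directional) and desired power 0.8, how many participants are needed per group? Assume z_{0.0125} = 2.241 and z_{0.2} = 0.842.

For two independent groups with equal n: n = 2·((z_{α/2} + z_β) / d)².
z_{α/2} + z_β = 2.241 + 0.842 = 3.083.
n = 2 × (3.083 / 0.73)² = 2 × 4.223² = 2 × 17.84 = 35.7.
Round up to the next whole participant.

n = 36 per group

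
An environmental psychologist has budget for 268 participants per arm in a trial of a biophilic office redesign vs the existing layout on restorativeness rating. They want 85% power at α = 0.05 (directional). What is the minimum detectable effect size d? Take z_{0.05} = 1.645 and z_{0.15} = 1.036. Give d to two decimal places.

d_min ≈ 0.23

For two independent groups of n = 268 each: d_min = (z_{α} + z_β)·√(2/n).
z-sum = 1.645 + 1.036 = 2.681.
d_min = 2.681 × √(2/268) = 2.681 × 0.0864 = 0.232.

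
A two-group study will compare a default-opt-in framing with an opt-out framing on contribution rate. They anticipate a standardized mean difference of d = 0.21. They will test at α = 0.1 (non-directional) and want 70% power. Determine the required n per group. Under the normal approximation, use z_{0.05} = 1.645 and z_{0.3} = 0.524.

For two independent groups with equal n: n = 2·((z_{α/2} + z_β) / d)².
z_{α/2} + z_β = 1.645 + 0.524 = 2.169.
n = 2 × (2.169 / 0.21)² = 2 × 10.329² = 2 × 106.68 = 213.4.
Round up to the next whole participant.

n = 214 per group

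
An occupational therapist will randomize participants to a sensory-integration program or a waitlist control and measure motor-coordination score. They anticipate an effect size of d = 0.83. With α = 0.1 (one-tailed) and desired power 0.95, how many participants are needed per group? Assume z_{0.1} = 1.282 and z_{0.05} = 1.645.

n = 25 per group

For two independent groups with equal n: n = 2·((z_{α} + z_β) / d)².
z_{α} + z_β = 1.282 + 1.645 = 2.927.
n = 2 × (2.927 / 0.83)² = 2 × 3.527² = 2 × 12.44 = 24.9.
Round up to the next whole participant.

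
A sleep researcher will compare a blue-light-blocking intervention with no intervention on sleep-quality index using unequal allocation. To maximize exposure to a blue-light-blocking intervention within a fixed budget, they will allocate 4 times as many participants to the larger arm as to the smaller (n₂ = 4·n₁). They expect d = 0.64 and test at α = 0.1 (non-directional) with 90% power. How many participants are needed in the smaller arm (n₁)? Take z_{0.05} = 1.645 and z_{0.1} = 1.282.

With allocation ratio k = n₂/n₁ = 4, Var(x̄₁−x̄₂) = σ²(1/n₁ + 1/(k·n₁)) = σ²·(k+1)/(k·n₁).
So n₁ = (1 + 1/k)·((z_{α/2} + z_β)/d)² = 1.250 × (2.927/0.64)².
n₁ = 1.250 × 20.92 = 26.1.
Round up: n₁ = 27, giving n₂ = 4 × 27 = 108.

n₁ = 27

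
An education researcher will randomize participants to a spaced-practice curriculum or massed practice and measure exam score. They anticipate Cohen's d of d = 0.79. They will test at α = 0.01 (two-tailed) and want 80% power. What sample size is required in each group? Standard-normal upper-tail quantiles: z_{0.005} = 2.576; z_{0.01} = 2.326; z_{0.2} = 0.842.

For two independent groups with equal n: n = 2·((z_{α/2} + z_β) / d)².
z_{α/2} + z_β = 2.576 + 0.842 = 3.418.
n = 2 × (3.418 / 0.79)² = 2 × 4.327² = 2 × 18.72 = 37.4.
Round up to the next whole participant.

n = 38 per group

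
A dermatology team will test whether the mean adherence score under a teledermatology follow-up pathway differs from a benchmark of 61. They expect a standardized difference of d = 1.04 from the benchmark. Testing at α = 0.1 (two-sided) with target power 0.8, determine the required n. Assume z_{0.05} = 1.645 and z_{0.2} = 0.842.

For a one-sample test: n = ((z_{α/2} + z_β) / d)².
z_{α/2} + z_β = 1.645 + 0.842 = 2.487.
n = (2.487 / 1.04)² = 2.391² = 5.72.
Round up.

n = 6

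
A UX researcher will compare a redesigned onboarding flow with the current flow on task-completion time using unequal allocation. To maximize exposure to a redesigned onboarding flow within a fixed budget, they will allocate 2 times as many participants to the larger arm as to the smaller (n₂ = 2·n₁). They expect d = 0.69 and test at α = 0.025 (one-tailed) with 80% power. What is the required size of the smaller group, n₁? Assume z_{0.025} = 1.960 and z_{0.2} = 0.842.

n₁ = 25

With allocation ratio k = n₂/n₁ = 2, Var(x̄₁−x̄₂) = σ²(1/n₁ + 1/(k·n₁)) = σ²·(k+1)/(k·n₁).
So n₁ = (1 + 1/k)·((z_{α} + z_β)/d)² = 1.500 × (2.802/0.69)².
n₁ = 1.500 × 16.49 = 24.7.
Round up: n₁ = 25, giving n₂ = 2 × 25 = 50.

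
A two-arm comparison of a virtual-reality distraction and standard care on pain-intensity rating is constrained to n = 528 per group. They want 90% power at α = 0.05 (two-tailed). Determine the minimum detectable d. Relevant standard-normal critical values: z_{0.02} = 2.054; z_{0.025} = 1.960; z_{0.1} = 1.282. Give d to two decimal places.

d_min ≈ 0.20

For two independent groups of n = 528 each: d_min = (z_{α/2} + z_β)·√(2/n).
z-sum = 1.960 + 1.282 = 3.242.
d_min = 3.242 × √(2/528) = 3.242 × 0.0615 = 0.200.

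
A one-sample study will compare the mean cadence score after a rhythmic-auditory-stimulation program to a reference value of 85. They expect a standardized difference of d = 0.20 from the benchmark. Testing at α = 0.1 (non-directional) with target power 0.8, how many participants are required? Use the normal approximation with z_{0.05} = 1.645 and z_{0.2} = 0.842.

For a one-sample test: n = ((z_{α/2} + z_β) / d)².
z_{α/2} + z_β = 1.645 + 0.842 = 2.487.
n = (2.487 / 0.20)² = 12.435² = 154.63.
Round up.

n = 155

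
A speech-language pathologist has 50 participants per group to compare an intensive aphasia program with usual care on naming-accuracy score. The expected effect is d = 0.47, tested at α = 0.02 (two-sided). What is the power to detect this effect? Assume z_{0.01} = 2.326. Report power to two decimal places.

power ≈ 0.51

For two equal groups, power = Φ(d·√(n/2) − z_{α/2}).
d·√(n/2) = 0.47 × √(50/2) = 0.47 × 5.000 = 2.350.
z_β = 2.350 − 2.326 = 0.024.
Power = Φ(0.024) = 0.510.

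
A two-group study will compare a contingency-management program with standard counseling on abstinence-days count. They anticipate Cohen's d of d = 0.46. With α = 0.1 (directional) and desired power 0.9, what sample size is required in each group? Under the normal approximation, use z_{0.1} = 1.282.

n = 63 per group

For two independent groups with equal n: n = 2·((z_{α} + z_β) / d)².
z_{α} + z_β = 1.282 + 1.282 = 2.564.
n = 2 × (2.564 / 0.46)² = 2 × 5.574² = 2 × 31.07 = 62.1.
Round up to the next whole participant.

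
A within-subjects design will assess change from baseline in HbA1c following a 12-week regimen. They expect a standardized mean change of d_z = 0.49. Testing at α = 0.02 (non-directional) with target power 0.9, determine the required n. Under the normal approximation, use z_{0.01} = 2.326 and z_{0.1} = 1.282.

For a paired (one-sample on differences) test: n = ((z_{α/2} + z_β) / d)².
z_{α/2} + z_β = 2.326 + 1.282 = 3.608.
n = (3.608 / 0.49)² = 7.363² = 54.22.
Round up.

n = 55 pairs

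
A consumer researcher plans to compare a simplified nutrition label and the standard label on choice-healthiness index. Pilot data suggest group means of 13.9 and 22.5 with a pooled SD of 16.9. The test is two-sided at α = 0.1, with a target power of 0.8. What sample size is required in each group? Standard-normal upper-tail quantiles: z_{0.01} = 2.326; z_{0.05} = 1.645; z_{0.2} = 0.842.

n = 48 per group

Cohen's d = |M₁ − M₂| / SD_pooled = |13.9 − 22.5| / 16.9 = 8.6 / 16.9 = 0.509.
For two independent groups with equal n: n = 2·((z_{α/2} + z_β) / d)².
z_{α/2} + z_β = 1.645 + 0.842 = 2.487.
n = 2 × (2.487 / 0.509)² = 2 × 4.886² = 2 × 23.87 = 47.7.
Round up to the next whole participant.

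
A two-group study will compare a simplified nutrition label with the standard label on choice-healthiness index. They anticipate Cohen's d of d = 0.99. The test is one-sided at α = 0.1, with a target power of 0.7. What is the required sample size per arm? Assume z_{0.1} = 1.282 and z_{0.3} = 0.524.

For two independent groups with equal n: n = 2·((z_{α} + z_β) / d)².
z_{α} + z_β = 1.282 + 0.524 = 1.806.
n = 2 × (1.806 / 0.99)² = 2 × 1.824² = 2 × 3.33 = 6.7.
Round up to the next whole participant.

n = 7 per group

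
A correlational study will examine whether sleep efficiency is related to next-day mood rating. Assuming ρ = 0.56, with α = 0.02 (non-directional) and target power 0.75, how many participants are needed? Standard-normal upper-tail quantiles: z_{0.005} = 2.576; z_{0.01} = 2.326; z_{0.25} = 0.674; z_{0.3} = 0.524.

n = 26

Fisher's z: C = ½·ln((1+r)/(1−r)) = ½·ln(3.5455) = 0.6328.
n = ((z_{α/2} + z_β)/C)² + 3.
(2.326 + 0.674) / 0.6328 = 3.000 / 0.6328 = 4.741.
n = 4.741² + 3 = 22.48 + 3 = 25.5.
Round up.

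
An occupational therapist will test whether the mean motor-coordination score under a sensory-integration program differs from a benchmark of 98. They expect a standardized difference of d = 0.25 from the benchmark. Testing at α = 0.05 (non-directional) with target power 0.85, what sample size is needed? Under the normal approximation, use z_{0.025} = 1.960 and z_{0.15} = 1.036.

For a one-sample test: n = ((z_{α/2} + z_β) / d)².
z_{α/2} + z_β = 1.960 + 1.036 = 2.996.
n = (2.996 / 0.25)² = 11.984² = 143.62.
Round up.

n = 144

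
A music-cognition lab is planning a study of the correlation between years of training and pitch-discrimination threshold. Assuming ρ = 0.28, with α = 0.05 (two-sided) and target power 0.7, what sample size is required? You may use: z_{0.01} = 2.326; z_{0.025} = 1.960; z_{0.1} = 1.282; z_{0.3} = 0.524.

Fisher's z: C = ½·ln((1+r)/(1−r)) = ½·ln(1.7778) = 0.2877.
n = ((z_{α/2} + z_β)/C)² + 3.
(1.960 + 0.524) / 0.2877 = 2.484 / 0.2877 = 8.634.
n = 8.634² + 3 = 74.55 + 3 = 77.5.
Round up.

n = 78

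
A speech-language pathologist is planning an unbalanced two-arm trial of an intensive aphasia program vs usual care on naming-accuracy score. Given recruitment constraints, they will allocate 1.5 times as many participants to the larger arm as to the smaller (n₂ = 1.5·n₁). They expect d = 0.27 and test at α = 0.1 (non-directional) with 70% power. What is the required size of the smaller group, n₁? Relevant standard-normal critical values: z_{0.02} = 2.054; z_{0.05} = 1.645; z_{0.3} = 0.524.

n₁ = 108

With allocation ratio k = n₂/n₁ = 1.5, Var(x̄₁−x̄₂) = σ²(1/n₁ + 1/(k·n₁)) = σ²·(k+1)/(k·n₁).
So n₁ = (1 + 1/k)·((z_{α/2} + z_β)/d)² = 1.667 × (2.169/0.27)².
n₁ = 1.667 × 64.53 = 107.6.
Round up: n₁ = 108, giving n₂ = 1.5 × 108 = 162.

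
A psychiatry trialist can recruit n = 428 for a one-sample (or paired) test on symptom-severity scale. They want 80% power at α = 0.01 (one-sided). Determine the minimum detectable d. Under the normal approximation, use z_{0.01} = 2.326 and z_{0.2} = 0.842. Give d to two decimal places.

For a single sample (or paired design) of n = 428: d_min = (z_{α} + z_β)/√n.
z-sum = 2.326 + 0.842 = 3.168.
d_min = 3.168 / √428 = 3.168 / 20.688 = 0.153.

d_min ≈ 0.15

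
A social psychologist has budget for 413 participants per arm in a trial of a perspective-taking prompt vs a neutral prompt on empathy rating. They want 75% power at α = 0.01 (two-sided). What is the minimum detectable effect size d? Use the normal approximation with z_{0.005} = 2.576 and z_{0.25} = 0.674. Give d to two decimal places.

For two independent groups of n = 413 each: d_min = (z_{α/2} + z_β)·√(2/n).
z-sum = 2.576 + 0.674 = 3.250.
d_min = 3.250 × √(2/413) = 3.250 × 0.0696 = 0.226.

d_min ≈ 0.23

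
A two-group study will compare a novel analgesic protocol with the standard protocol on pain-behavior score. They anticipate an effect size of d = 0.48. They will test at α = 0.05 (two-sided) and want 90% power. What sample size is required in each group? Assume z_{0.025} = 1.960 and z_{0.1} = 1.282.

For two independent groups with equal n: n = 2·((z_{α/2} + z_β) / d)².
z_{α/2} + z_β = 1.960 + 1.282 = 3.242.
n = 2 × (3.242 / 0.48)² = 2 × 6.754² = 2 × 45.62 = 91.2.
Round up to the next whole participant.

n = 92 per group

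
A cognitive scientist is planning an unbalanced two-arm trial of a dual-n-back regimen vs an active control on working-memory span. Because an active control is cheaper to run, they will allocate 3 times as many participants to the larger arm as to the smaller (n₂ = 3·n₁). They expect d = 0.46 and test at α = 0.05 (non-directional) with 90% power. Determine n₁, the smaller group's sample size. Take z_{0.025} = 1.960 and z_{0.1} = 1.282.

n₁ = 67

With allocation ratio k = n₂/n₁ = 3, Var(x̄₁−x̄₂) = σ²(1/n₁ + 1/(k·n₁)) = σ²·(k+1)/(k·n₁).
So n₁ = (1 + 1/k)·((z_{α/2} + z_β)/d)² = 1.333 × (3.242/0.46)².
n₁ = 1.333 × 49.67 = 66.2.
Round up: n₁ = 67, giving n₂ = 3 × 67 = 201.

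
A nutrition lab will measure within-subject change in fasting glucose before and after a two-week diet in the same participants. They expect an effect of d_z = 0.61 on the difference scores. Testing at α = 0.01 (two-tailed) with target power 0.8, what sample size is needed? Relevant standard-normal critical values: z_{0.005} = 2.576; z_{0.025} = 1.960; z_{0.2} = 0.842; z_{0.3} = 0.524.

For a paired (one-sample on differences) test: n = ((z_{α/2} + z_β) / d)².
z_{α/2} + z_β = 2.576 + 0.842 = 3.418.
n = (3.418 / 0.61)² = 5.603² = 31.40.
Round up.

n = 32 pairs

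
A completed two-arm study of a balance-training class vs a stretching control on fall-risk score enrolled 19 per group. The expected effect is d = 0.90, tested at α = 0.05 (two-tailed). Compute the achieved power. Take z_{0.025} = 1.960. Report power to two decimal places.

power ≈ 0.79

For two equal groups, power = Φ(d·√(n/2) − z_{α/2}).
d·√(n/2) = 0.90 × √(19/2) = 0.90 × 3.082 = 2.774.
z_β = 2.774 − 1.960 = 0.814.
Power = Φ(0.814) = 0.792.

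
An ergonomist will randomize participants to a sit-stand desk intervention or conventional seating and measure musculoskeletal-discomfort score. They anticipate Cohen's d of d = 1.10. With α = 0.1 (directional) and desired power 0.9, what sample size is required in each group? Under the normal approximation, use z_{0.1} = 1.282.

For two independent groups with equal n: n = 2·((z_{α} + z_β) / d)².
z_{α} + z_β = 1.282 + 1.282 = 2.564.
n = 2 × (2.564 / 1.10)² = 2 × 2.331² = 2 × 5.43 = 10.9.
Round up to the next whole participant.

n = 11 per group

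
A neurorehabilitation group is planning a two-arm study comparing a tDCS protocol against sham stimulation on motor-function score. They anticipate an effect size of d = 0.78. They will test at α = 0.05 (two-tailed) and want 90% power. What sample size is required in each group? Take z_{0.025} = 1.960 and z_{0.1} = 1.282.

For two independent groups with equal n: n = 2·((z_{α/2} + z_β) / d)².
z_{α/2} + z_β = 1.960 + 1.282 = 3.242.
n = 2 × (3.242 / 0.78)² = 2 × 4.156² = 2 × 17.28 = 34.6.
Round up to the next whole participant.

n = 35 per group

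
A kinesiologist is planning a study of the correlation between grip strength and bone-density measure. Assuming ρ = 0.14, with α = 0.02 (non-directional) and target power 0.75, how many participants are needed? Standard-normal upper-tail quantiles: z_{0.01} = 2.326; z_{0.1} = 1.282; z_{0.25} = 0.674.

Fisher's z: C = ½·ln((1+r)/(1−r)) = ½·ln(1.3256) = 0.1409.
n = ((z_{α/2} + z_β)/C)² + 3.
(2.326 + 0.674) / 0.1409 = 3.000 / 0.1409 = 21.292.
n = 21.292² + 3 = 453.34 + 3 = 456.3.
Round up.

n = 457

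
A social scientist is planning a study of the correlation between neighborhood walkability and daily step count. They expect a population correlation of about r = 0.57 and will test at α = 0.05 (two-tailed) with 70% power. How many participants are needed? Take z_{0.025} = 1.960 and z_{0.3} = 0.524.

Fisher's z: C = ½·ln((1+r)/(1−r)) = ½·ln(3.6512) = 0.6475.
n = ((z_{α/2} + z_β)/C)² + 3.
(1.960 + 0.524) / 0.6475 = 2.484 / 0.6475 = 3.836.
n = 3.836² + 3 = 14.72 + 3 = 17.7.
Round up.

n = 18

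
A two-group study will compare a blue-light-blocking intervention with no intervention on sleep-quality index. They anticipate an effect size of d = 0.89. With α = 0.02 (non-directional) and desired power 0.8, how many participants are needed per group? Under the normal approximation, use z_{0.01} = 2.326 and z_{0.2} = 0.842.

For two independent groups with equal n: n = 2·((z_{α/2} + z_β) / d)².
z_{α/2} + z_β = 2.326 + 0.842 = 3.168.
n = 2 × (3.168 / 0.89)² = 2 × 3.560² = 2 × 12.67 = 25.3.
Round up to the next whole participant.

n = 26 per group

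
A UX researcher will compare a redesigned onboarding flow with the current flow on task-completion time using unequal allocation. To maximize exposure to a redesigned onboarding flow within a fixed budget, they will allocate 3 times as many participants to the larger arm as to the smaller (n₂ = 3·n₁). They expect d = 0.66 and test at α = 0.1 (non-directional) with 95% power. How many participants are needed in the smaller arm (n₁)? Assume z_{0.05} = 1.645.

With allocation ratio k = n₂/n₁ = 3, Var(x̄₁−x̄₂) = σ²(1/n₁ + 1/(k·n₁)) = σ²·(k+1)/(k·n₁).
So n₁ = (1 + 1/k)·((z_{α/2} + z_β)/d)² = 1.333 × (3.290/0.66)².
n₁ = 1.333 × 24.85 = 33.1.
Round up: n₁ = 34, giving n₂ = 3 × 34 = 102.

n₁ = 34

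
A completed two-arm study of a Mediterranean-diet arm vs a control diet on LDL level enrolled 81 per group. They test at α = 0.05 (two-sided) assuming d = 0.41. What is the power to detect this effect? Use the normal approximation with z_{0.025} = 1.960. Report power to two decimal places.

For two equal groups, power = Φ(d·√(n/2) − z_{α/2}).
d·√(n/2) = 0.41 × √(81/2) = 0.41 × 6.364 = 2.609.
z_β = 2.609 − 1.960 = 0.649.
Power = Φ(0.649) = 0.742.

power ≈ 0.74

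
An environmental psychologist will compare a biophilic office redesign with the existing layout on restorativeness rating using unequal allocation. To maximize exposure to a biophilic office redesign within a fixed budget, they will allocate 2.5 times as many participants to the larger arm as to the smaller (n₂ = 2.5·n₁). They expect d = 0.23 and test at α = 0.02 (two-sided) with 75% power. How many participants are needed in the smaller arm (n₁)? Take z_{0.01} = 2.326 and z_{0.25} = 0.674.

With allocation ratio k = n₂/n₁ = 2.5, Var(x̄₁−x̄₂) = σ²(1/n₁ + 1/(k·n₁)) = σ²·(k+1)/(k·n₁).
So n₁ = (1 + 1/k)·((z_{α/2} + z_β)/d)² = 1.400 × (3.000/0.23)².
n₁ = 1.400 × 170.13 = 238.2.
Round up: n₁ = 239, giving n₂ = ⌈2.5 × 239⌉ = ⌈597.5⌉ = 598.

n₁ = 239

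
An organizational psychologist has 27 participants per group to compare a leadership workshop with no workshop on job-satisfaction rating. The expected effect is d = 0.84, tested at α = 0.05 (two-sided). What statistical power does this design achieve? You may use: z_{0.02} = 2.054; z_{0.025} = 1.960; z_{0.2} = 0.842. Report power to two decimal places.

power ≈ 0.87

For two equal groups, power = Φ(d·√(n/2) − z_{α/2}).
d·√(n/2) = 0.84 × √(27/2) = 0.84 × 3.674 = 3.086.
z_β = 3.086 − 1.960 = 1.126.
Power = Φ(1.126) = 0.870.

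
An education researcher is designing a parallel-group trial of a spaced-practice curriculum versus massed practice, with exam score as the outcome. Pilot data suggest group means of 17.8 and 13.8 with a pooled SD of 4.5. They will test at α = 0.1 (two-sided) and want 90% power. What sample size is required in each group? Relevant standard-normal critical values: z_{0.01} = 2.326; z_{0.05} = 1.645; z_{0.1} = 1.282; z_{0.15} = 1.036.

Cohen's d = |M₁ − M₂| / SD_pooled = |17.8 − 13.8| / 4.5 = 4.0 / 4.5 = 0.889.
For two independent groups with equal n: n = 2·((z_{α/2} + z_β) / d)².
z_{α/2} + z_β = 1.645 + 1.282 = 2.927.
n = 2 × (2.927 / 0.889)² = 2 × 3.292² = 2 × 10.84 = 21.7.
Round up to the next whole participant.

n = 22 per group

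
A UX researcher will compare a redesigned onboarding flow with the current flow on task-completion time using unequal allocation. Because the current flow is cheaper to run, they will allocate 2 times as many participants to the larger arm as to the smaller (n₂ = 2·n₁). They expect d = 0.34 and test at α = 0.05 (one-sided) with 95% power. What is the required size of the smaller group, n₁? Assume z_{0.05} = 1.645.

n₁ = 141

With allocation ratio k = n₂/n₁ = 2, Var(x̄₁−x̄₂) = σ²(1/n₁ + 1/(k·n₁)) = σ²·(k+1)/(k·n₁).
So n₁ = (1 + 1/k)·((z_{α} + z_β)/d)² = 1.500 × (3.290/0.34)².
n₁ = 1.500 × 93.63 = 140.5.
Round up: n₁ = 141, giving n₂ = 2 × 141 = 282.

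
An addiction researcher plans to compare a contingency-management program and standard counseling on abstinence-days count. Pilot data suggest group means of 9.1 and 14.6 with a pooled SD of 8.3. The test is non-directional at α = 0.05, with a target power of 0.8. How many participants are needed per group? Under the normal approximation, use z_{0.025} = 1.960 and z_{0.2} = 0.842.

n = 36 per group

Cohen's d = |M₁ − M₂| / SD_pooled = |9.1 − 14.6| / 8.3 = 5.5 / 8.3 = 0.663.
For two independent groups with equal n: n = 2·((z_{α/2} + z_β) / d)².
z_{α/2} + z_β = 1.960 + 0.842 = 2.802.
n = 2 × (2.802 / 0.663)² = 2 × 4.226² = 2 × 17.86 = 35.7.
Round up to the next whole participant.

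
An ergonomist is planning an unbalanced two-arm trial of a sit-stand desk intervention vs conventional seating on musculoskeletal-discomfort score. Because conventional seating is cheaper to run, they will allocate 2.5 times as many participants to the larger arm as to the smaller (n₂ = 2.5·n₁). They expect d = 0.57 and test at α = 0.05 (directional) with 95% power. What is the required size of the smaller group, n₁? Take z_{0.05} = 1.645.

n₁ = 47

With allocation ratio k = n₂/n₁ = 2.5, Var(x̄₁−x̄₂) = σ²(1/n₁ + 1/(k·n₁)) = σ²·(k+1)/(k·n₁).
So n₁ = (1 + 1/k)·((z_{α} + z_β)/d)² = 1.400 × (3.290/0.57)².
n₁ = 1.400 × 33.32 = 46.6.
Round up: n₁ = 47, giving n₂ = ⌈2.5 × 47⌉ = ⌈117.5⌉ = 118.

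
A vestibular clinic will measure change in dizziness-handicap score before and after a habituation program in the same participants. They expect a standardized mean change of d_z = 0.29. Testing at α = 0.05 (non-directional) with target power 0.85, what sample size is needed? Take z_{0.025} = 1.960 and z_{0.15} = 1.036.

For a paired (one-sample on differences) test: n = ((z_{α/2} + z_β) / d)².
z_{α/2} + z_β = 1.960 + 1.036 = 2.996.
n = (2.996 / 0.29)² = 10.331² = 106.73.
Round up.

n = 107 pairs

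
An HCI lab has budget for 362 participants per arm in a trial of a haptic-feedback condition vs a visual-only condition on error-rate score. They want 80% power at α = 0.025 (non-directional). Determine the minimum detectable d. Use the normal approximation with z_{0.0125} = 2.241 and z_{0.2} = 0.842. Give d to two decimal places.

For two independent groups of n = 362 each: d_min = (z_{α/2} + z_β)·√(2/n).
z-sum = 2.241 + 0.842 = 3.083.
d_min = 3.083 × √(2/362) = 3.083 × 0.0743 = 0.229.

d_min ≈ 0.23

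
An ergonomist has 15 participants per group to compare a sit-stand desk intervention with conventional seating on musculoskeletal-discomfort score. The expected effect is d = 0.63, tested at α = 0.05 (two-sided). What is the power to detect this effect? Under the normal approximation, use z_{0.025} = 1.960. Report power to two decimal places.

For two equal groups, power = Φ(d·√(n/2) − z_{α/2}).
d·√(n/2) = 0.63 × √(15/2) = 0.63 × 2.739 = 1.725.
z_β = 1.725 − 1.960 = -0.235.
Power = Φ(-0.235) = 0.407.

power ≈ 0.41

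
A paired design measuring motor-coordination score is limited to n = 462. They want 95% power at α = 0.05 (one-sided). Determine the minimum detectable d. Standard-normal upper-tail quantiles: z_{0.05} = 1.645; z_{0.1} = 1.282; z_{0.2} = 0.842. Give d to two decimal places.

d_min ≈ 0.15

For a single sample (or paired design) of n = 462: d_min = (z_{α} + z_β)/√n.
z-sum = 1.645 + 1.645 = 3.290.
d_min = 3.290 / √462 = 3.290 / 21.494 = 0.153.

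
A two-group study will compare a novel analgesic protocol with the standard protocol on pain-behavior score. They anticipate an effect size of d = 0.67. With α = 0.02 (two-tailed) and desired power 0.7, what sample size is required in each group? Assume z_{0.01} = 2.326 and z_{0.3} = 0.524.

For two independent groups with equal n: n = 2·((z_{α/2} + z_β) / d)².
z_{α/2} + z_β = 2.326 + 0.524 = 2.850.
n = 2 × (2.850 / 0.67)² = 2 × 4.254² = 2 × 18.09 = 36.2.
Round up to the next whole participant.

n = 37 per group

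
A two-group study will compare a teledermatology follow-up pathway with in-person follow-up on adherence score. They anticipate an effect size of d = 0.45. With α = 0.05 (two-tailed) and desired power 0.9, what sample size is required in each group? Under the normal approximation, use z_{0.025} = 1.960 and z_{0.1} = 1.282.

n = 104 per group

For two independent groups with equal n: n = 2·((z_{α/2} + z_β) / d)².
z_{α/2} + z_β = 1.960 + 1.282 = 3.242.
n = 2 × (3.242 / 0.45)² = 2 × 7.204² = 2 × 51.90 = 103.8.
Round up to the next whole participant.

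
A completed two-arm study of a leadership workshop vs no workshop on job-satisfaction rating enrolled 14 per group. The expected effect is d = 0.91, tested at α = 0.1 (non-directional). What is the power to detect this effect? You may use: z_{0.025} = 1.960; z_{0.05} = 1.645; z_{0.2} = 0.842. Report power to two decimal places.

For two equal groups, power = Φ(d·√(n/2) − z_{α/2}).
d·√(n/2) = 0.91 × √(14/2) = 0.91 × 2.646 = 2.408.
z_β = 2.408 − 1.645 = 0.763.
Power = Φ(0.763) = 0.777.

power ≈ 0.78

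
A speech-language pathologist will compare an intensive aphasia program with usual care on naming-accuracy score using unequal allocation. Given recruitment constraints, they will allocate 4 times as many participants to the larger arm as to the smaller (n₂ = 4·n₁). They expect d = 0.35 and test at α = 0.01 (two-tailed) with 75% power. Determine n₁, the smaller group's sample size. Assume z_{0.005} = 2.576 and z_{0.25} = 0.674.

With allocation ratio k = n₂/n₁ = 4, Var(x̄₁−x̄₂) = σ²(1/n₁ + 1/(k·n₁)) = σ²·(k+1)/(k·n₁).
So n₁ = (1 + 1/k)·((z_{α/2} + z_β)/d)² = 1.250 × (3.250/0.35)².
n₁ = 1.250 × 86.22 = 107.8.
Round up: n₁ = 108, giving n₂ = 4 × 108 = 432.

n₁ = 108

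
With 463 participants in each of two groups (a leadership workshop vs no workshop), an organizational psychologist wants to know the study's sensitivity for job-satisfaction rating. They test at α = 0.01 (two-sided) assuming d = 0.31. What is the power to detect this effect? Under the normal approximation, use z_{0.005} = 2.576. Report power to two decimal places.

For two equal groups, power = Φ(d·√(n/2) − z_{α/2}).
d·√(n/2) = 0.31 × √(463/2) = 0.31 × 15.215 = 4.717.
z_β = 4.717 − 2.576 = 2.141.
Power = Φ(2.141) = 0.984.

power ≈ 0.98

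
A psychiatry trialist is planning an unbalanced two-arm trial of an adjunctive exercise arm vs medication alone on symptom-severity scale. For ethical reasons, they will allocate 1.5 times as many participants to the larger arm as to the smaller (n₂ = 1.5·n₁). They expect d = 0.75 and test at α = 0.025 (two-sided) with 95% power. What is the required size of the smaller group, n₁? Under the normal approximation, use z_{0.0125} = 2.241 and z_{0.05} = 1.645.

With allocation ratio k = n₂/n₁ = 1.5, Var(x̄₁−x̄₂) = σ²(1/n₁ + 1/(k·n₁)) = σ²·(k+1)/(k·n₁).
So n₁ = (1 + 1/k)·((z_{α/2} + z_β)/d)² = 1.667 × (3.886/0.75)².
n₁ = 1.667 × 26.85 = 44.7.
Round up: n₁ = 45, giving n₂ = ⌈1.5 × 45⌉ = ⌈67.5⌉ = 68.

n₁ = 45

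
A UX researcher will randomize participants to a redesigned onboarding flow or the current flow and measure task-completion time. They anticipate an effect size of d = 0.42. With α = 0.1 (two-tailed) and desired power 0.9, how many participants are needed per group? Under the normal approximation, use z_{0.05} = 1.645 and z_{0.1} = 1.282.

For two independent groups with equal n: n = 2·((z_{α/2} + z_β) / d)².
z_{α/2} + z_β = 1.645 + 1.282 = 2.927.
n = 2 × (2.927 / 0.42)² = 2 × 6.969² = 2 × 48.57 = 97.1.
Round up to the next whole participant.

n = 98 per group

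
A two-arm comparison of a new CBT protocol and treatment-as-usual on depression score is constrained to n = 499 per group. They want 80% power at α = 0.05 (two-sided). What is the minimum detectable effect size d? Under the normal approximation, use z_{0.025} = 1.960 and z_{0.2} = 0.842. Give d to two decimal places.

d_min ≈ 0.18

For two independent groups of n = 499 each: d_min = (z_{α/2} + z_β)·√(2/n).
z-sum = 1.960 + 0.842 = 2.802.
d_min = 2.802 × √(2/499) = 2.802 × 0.0633 = 0.177.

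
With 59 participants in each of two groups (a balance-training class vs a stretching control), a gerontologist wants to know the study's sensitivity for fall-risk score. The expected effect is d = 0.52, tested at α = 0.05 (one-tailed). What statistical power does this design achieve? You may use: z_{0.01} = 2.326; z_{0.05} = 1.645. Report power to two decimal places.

power ≈ 0.88

For two equal groups, power = Φ(d·√(n/2) − z_{α}).
d·√(n/2) = 0.52 × √(59/2) = 0.52 × 5.431 = 2.824.
z_β = 2.824 − 1.645 = 1.179.
Power = Φ(1.179) = 0.881.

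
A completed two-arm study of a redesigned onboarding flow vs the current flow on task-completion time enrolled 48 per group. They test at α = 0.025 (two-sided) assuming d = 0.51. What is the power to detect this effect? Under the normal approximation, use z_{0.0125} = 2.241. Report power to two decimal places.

power ≈ 0.60

For two equal groups, power = Φ(d·√(n/2) − z_{α/2}).
d·√(n/2) = 0.51 × √(48/2) = 0.51 × 4.899 = 2.498.
z_β = 2.498 − 2.241 = 0.257.
Power = Φ(0.257) = 0.602.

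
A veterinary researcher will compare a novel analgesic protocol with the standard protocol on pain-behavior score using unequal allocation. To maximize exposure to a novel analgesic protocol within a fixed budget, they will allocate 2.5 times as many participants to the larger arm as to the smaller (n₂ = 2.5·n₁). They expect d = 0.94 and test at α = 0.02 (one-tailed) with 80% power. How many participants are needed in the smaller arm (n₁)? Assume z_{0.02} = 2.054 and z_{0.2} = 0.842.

n₁ = 14

With allocation ratio k = n₂/n₁ = 2.5, Var(x̄₁−x̄₂) = σ²(1/n₁ + 1/(k·n₁)) = σ²·(k+1)/(k·n₁).
So n₁ = (1 + 1/k)·((z_{α} + z_β)/d)² = 1.400 × (2.896/0.94)².
n₁ = 1.400 × 9.49 = 13.3.
Round up: n₁ = 14, giving n₂ = 2.5 × 14 = 35.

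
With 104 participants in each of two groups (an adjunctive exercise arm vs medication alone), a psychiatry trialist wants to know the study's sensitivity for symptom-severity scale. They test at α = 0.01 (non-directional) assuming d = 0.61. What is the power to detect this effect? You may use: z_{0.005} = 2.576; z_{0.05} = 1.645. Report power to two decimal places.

For two equal groups, power = Φ(d·√(n/2) − z_{α/2}).
d·√(n/2) = 0.61 × √(104/2) = 0.61 × 7.211 = 4.399.
z_β = 4.399 − 2.576 = 1.823.
Power = Φ(1.823) = 0.966.

power ≈ 0.97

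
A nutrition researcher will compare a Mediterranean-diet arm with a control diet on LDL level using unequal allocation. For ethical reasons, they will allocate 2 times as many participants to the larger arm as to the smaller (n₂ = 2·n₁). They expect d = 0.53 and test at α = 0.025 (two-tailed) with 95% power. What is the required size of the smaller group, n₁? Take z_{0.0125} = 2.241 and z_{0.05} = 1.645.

With allocation ratio k = n₂/n₁ = 2, Var(x̄₁−x̄₂) = σ²(1/n₁ + 1/(k·n₁)) = σ²·(k+1)/(k·n₁).
So n₁ = (1 + 1/k)·((z_{α/2} + z_β)/d)² = 1.500 × (3.886/0.53)².
n₁ = 1.500 × 53.76 = 80.6.
Round up: n₁ = 81, giving n₂ = 2 × 81 = 162.

n₁ = 81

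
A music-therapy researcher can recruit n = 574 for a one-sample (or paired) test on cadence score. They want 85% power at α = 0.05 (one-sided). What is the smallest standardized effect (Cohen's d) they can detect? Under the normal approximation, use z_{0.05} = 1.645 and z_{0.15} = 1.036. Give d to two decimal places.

For a single sample (or paired design) of n = 574: d_min = (z_{α} + z_β)/√n.
z-sum = 1.645 + 1.036 = 2.681.
d_min = 2.681 / √574 = 2.681 / 23.958 = 0.112.

d_min ≈ 0.11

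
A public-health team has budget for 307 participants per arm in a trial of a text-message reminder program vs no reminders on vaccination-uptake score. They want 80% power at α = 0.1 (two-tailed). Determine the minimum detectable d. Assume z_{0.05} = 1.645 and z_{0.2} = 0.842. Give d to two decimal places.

d_min ≈ 0.20

For two independent groups of n = 307 each: d_min = (z_{α/2} + z_β)·√(2/n).
z-sum = 1.645 + 0.842 = 2.487.
d_min = 2.487 × √(2/307) = 2.487 × 0.0807 = 0.201.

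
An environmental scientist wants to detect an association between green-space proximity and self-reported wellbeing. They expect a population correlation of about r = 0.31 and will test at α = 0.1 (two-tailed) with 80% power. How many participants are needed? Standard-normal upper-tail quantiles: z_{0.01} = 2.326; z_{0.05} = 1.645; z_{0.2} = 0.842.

Fisher's z: C = ½·ln((1+r)/(1−r)) = ½·ln(1.8986) = 0.3205.
n = ((z_{α/2} + z_β)/C)² + 3.
(1.645 + 0.842) / 0.3205 = 2.487 / 0.3205 = 7.760.
n = 7.760² + 3 = 60.21 + 3 = 63.2.
Round up.

n = 64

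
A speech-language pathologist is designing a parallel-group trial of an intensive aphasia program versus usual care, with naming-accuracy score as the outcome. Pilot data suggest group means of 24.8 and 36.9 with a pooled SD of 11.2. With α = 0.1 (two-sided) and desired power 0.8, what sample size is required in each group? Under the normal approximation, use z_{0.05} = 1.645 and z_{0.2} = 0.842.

n = 11 per group

Cohen's d = |M₁ − M₂| / SD_pooled = |24.8 − 36.9| / 11.2 = 12.1 / 11.2 = 1.080.
For two independent groups with equal n: n = 2·((z_{α/2} + z_β) / d)².
z_{α/2} + z_β = 1.645 + 0.842 = 2.487.
n = 2 × (2.487 / 1.080)² = 2 × 2.303² = 2 × 5.30 = 10.6.
Round up to the next whole participant.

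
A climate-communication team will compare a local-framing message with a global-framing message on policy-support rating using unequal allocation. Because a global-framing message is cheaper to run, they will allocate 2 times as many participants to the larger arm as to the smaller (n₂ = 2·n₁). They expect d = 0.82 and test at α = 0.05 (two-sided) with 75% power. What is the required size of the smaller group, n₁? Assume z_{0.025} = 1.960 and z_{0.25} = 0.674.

With allocation ratio k = n₂/n₁ = 2, Var(x̄₁−x̄₂) = σ²(1/n₁ + 1/(k·n₁)) = σ²·(k+1)/(k·n₁).
So n₁ = (1 + 1/k)·((z_{α/2} + z_β)/d)² = 1.500 × (2.634/0.82)².
n₁ = 1.500 × 10.32 = 15.5.
Round up: n₁ = 16, giving n₂ = 2 × 16 = 32.

n₁ = 16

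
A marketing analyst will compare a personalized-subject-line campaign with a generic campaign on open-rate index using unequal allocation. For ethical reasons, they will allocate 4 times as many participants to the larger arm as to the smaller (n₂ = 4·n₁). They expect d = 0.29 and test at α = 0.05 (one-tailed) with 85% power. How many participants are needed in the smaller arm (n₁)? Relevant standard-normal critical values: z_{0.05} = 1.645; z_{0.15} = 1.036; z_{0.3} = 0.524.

With allocation ratio k = n₂/n₁ = 4, Var(x̄₁−x̄₂) = σ²(1/n₁ + 1/(k·n₁)) = σ²·(k+1)/(k·n₁).
So n₁ = (1 + 1/k)·((z_{α} + z_β)/d)² = 1.250 × (2.681/0.29)².
n₁ = 1.250 × 85.47 = 106.8.
Round up: n₁ = 107, giving n₂ = 4 × 107 = 428.

n₁ = 107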